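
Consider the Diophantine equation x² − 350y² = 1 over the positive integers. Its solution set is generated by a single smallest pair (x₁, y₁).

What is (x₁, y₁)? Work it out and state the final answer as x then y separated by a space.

449 24

[18; 1,2,2,2,1,36] for √350; ℓ=6 ⇒ convergent index 5
step 0: (18, 1)  from 18·(1,0) + (0,1)
step 1: (19, 1)  from 1·(18,1) + (1,0)
…
step 4: (318, 17)  from 2·(131,7) + (56,3)
step 5: (449, 24)  from 1·(318,17) + (131,7)
fundamental: x₁=449, y₁=24  (since 201601 − 350·576 = 1)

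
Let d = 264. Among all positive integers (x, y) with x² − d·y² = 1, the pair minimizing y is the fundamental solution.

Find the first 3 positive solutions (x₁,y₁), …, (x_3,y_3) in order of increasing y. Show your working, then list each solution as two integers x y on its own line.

√264 = [16; 4,32, …], period ℓ=2 (even) → k=1
i=0: a=16 ⇒ p=16, q=1
i=1: a=4 ⇒ p=65, q=4
(x₁, y₁) = (65, 4);  65² − 264·4² = 1 ✓
k=2:  x_2 = 65·65+264·4·4 = 8449,  y_2 = 65·4+4·65 = 520
k=3:  x_3 = 65·8449+264·4·520 = 1098305,  y_3 = 65·520+4·8449 = 67596

65 4
8449 520
1098305 67596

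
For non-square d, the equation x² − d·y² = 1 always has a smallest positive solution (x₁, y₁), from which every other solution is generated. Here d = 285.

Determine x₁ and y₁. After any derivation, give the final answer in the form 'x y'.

2431 144

d=285: √d = [16; 1,7,2,7,1,32] (ℓ=6, even), read p_5/q_5
k=0  a_k=16  p_k/q_k = 16/1
k=1  a_k=1  p_k/q_k = 17/1
k=2  a_k=7  p_k/q_k = 135/8
k=3  a_k=2  p_k/q_k = 287/17
k=4  a_k=7  p_k/q_k = 2144/127
k=5  a_k=1  p_k/q_k = 2431/144
fundamental: x₁=2431, y₁=144  (since 5909761 − 285·20736 = 1)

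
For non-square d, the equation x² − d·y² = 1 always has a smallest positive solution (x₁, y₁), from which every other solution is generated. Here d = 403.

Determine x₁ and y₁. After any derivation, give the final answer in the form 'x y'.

√403 = [20; 13,2,1,3,1,3,1,2,13,40, …], period ℓ=10 (even) → k=9
i=0: a=20 ⇒ p=20, q=1
i=1: a=13 ⇒ p=261, q=13
i=2: a=2 ⇒ p=542, q=27
i=3: a=1 ⇒ p=803, q=40
i=4: a=3 ⇒ p=2951, q=147
i=5: a=1 ⇒ p=3754, q=187
i=6: a=3 ⇒ p=14213, q=708
i=7: a=1 ⇒ p=17967, q=895
i=8: a=2 ⇒ p=50147, q=2498
i=9: a=13 ⇒ p=669878, q=33369
→ (669878, 33369).  Check: 669878²=448736534884, 403·33369²=448736534883, difference 1.

669878 33369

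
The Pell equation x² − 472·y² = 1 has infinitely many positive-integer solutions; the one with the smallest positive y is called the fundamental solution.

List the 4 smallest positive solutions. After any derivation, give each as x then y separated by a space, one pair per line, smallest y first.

d=472: √d = [21; 1,2,1,1,1,…,2,1,42] (ℓ=14, even), read p_13/q_13
a_0=21:  p_0=21·1+0=21,  q_0=21·0+1=1
a_1=1:  p_1=1·21+1=22,  q_1=1·1+0=1
a_2=2:  p_2=2·22+21=65,  q_2=2·1+1=3
…
a_6=4:  p_6=4·239+152=1108,  q_6=4·11+7=51
…
a_9=1:  p_9=1·24224+5779=30003,  q_9=1·1115+266=1381
a_10=1:  p_10=1·30003+24224=54227,  q_10=1·1381+1115=2496
…
a_12=2:  p_12=2·84230+54227=222687,  q_12=2·3877+2496=10250
a_13=1:  p_13=1·222687+84230=306917,  q_13=1·10250+3877=14127
(x₁, y₁) = (306917, 14127);  306917² − 472·14127² = 1 ✓
k=2:  x_2 = 306917·306917+472·14127·14127 = 188396089777,  y_2 = 306917·14127+14127·306917 = 8671632918
k=3:  x_3 = 306917·188396089777+472·14127·8671632918 = 115643925371868101,  y_3 = 306917·8671632918+14127·188396089777 = 5322943120573485
k=4:  x_4 = 306917·115643925371868101+472·14127·5322943120573485 = 70986173286526887819457,  y_4 = 306917·5322943120573485+14127·115643925371868101 = 3267403467465432958572

306917 14127
188396089777 8671632918
115643925371868101 5322943120573485
70986173286526887819457 3267403467465432958572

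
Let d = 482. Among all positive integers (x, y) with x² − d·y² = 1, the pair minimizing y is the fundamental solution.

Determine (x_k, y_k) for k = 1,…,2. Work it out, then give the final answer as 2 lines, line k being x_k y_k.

483 22
466577 21252

d=482: √d = [21; 1,20,1,42] (ℓ=4, even), read p_3/q_3
a_0=21:  p_0=21·1+0=21,  q_0=21·0+1=1
…
a_2=20:  p_2=20·22+21=461,  q_2=20·1+1=21
a_3=1:  p_3=1·461+22=483,  q_3=1·21+1=22
fundamental: x₁=483, y₁=22  (since 233289 − 482·484 = 1)
k=2:  x_2 = 483·483+482·22·22 = 466577,  y_2 = 483·22+22·483 = 21252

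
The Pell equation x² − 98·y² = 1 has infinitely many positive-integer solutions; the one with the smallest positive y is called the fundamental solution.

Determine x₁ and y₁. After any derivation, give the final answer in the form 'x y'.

99 10

d=98: √d = [9; 1,8,1,18] (ℓ=4, even), read p_3/q_3
step 0: (9, 1)  from 9·(1,0) + (0,1)
…
step 2: (89, 9)  from 8·(10,1) + (9,1)
step 3: (99, 10)  from 1·(89,9) + (10,1)
fundamental: x₁=99, y₁=10  (since 9801 − 98·100 = 1)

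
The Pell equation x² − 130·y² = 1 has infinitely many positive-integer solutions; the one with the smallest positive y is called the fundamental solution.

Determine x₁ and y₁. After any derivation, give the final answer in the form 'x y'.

6499 570

d=130: √d = [11; 2,2,22] (ℓ=3, odd), read p_5/q_5
k=0  a_k=11  p_k/q_k = 11/1
…
k=4  a_k=2  p_k/q_k = 2611/229
k=5  a_k=2  p_k/q_k = 6499/570
fundamental: x₁=6499, y₁=570  (since 42237001 − 130·324900 = 1)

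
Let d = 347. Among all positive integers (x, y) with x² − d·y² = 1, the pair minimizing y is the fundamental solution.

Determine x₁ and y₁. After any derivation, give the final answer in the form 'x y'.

[18; 1,1,1,2,4,…,1,1,36] for √347; ℓ=14 ⇒ convergent index 13
k=0  a_k=18  p_k/q_k = 18/1
k=1  a_k=1  p_k/q_k = 19/1
k=2  a_k=1  p_k/q_k = 37/2
k=3  a_k=1  p_k/q_k = 56/3
k=4  a_k=2  p_k/q_k = 149/8
…
k=9  a_k=4  p_k/q_k = 74549/4002
…
k=12  a_k=1  p_k/q_k = 402885/21628
k=13  a_k=1  p_k/q_k = 641602/34443
(x₁, y₁) = (641602, 34443);  641602² − 347·34443² = 1 ✓

641602 34443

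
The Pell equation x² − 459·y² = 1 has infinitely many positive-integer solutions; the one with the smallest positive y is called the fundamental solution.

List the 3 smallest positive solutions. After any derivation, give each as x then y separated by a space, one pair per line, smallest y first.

d=459: √d = [21; 2,2,1,4,21,4,1,2,2,42] (ℓ=10, even), read p_9/q_9
step 0: (21, 1)  from 21·(1,0) + (0,1)
step 1: (43, 2)  from 2·(21,1) + (1,0)
…
step 8: (212079, 9899)  from 2·(75692,3533) + (60695,2833)
step 9: (499850, 23331)  from 2·(212079,9899) + (75692,3533)
(x₁, y₁) = (499850, 23331);  499850² − 459·23331² = 1 ✓
n=2: (499850,23331)∘(499850,23331) = (499850·499850+459·23331·23331, 499850·23331+23331·499850) = (499700044999,23324000700)
n=3: (499700044999,23324000700)∘(499850,23331) = (499850·499700044999+459·23331·23324000700, 499850·23324000700+23331·499700044999) = (499550134985000450,23317003499766669)

499850 23331
499700044999 23324000700
499550134985000450 23317003499766669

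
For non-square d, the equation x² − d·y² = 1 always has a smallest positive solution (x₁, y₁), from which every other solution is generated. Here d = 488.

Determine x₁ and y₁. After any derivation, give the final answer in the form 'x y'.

243 11

√488 → a₀=22, period (11,44); ℓ=2 even so k=1
i=0: a=22 ⇒ p=22, q=1
i=1: a=11 ⇒ p=243, q=11
→ (243, 11).  Check: 243²=59049, 488·11²=59048, difference 1.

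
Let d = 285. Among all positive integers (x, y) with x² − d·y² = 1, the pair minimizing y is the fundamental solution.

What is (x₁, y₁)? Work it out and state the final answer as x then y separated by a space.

2431 144

[16; 1,7,2,7,1,32] for √285; ℓ=6 ⇒ convergent index 5
step 0: (16, 1)  from 16·(1,0) + (0,1)
…
step 4: (2144, 127)  from 7·(287,17) + (135,8)
step 5: (2431, 144)  from 1·(2144,127) + (287,17)
fundamental: x₁=2431, y₁=144  (since 5909761 − 285·20736 = 1)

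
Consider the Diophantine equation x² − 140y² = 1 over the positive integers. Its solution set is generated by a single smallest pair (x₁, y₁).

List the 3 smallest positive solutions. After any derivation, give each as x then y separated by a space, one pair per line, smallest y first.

71 6
10081 852
1431431 120978

[11; 1,4,1,22] for √140; ℓ=4 ⇒ convergent index 3
k=0  a_k=11  p_k/q_k = 11/1
…
k=2  a_k=4  p_k/q_k = 59/5
k=3  a_k=1  p_k/q_k = 71/6
fundamental: x₁=71, y₁=6  (since 5041 − 140·36 = 1)
n=2: (71,6)∘(71,6) = (71·71+140·6·6, 71·6+6·71) = (10081,852)
n=3: (10081,852)∘(71,6) = (71·10081+140·6·852, 71·852+6·10081) = (1431431,120978)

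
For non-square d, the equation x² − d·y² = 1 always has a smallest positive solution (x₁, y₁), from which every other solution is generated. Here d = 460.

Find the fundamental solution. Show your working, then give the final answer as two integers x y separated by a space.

√460 = [21; 2,4,3,1,2,10,2,1,3,4,2,42, …], period ℓ=12 (even) → k=11
k=0  a_k=21  p_k/q_k = 21/1
…
k=10  a_k=4  p_k/q_k = 1135029/52921
k=11  a_k=2  p_k/q_k = 2535751/118230
fundamental: x₁=2535751, y₁=118230  (since 6430033134001 − 460·13978332900 = 1)

2535751 118230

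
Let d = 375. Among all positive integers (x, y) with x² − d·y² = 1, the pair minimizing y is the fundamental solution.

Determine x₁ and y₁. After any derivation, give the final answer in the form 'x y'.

15124 781

√375 → a₀=19, period (2,1,2,1,5,1,2,1,2,38); ℓ=10 even so k=9
k=0  a_k=19  p_k/q_k = 19/1
k=1  a_k=2  p_k/q_k = 39/2
k=2  a_k=1  p_k/q_k = 58/3
k=3  a_k=2  p_k/q_k = 155/8
…
k=5  a_k=5  p_k/q_k = 1220/63
k=6  a_k=1  p_k/q_k = 1433/74
k=7  a_k=2  p_k/q_k = 4086/211
k=8  a_k=1  p_k/q_k = 5519/285
k=9  a_k=2  p_k/q_k = 15124/781
fundamental: x₁=15124, y₁=781  (since 228735376 − 375·609961 = 1)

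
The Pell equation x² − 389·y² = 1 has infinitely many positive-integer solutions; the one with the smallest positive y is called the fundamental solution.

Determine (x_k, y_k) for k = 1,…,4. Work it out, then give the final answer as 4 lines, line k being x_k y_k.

3287049 166660
21609382256801 1095639172680
142062196675667653449 7202839293837075980
933930803041091759821507201 47352171395934637886793360

[19; 1,2,1,1,1,1,2,1,38] for √389; ℓ=9 ⇒ convergent index 17
step 0: (19, 1)  from 19·(1,0) + (0,1)
…
step 2: (59, 3)  from 2·(20,1) + (19,1)
…
step 5: (217, 11)  from 1·(138,7) + (79,4)
…
step 7: (927, 47)  from 2·(355,18) + (217,11)
step 8: (1282, 65)  from 1·(927,47) + (355,18)
…
step 16: (2376809, 120509)  from 2·(910240,46151) + (556329,28207)
step 17: (3287049, 166660)  from 1·(2376809,120509) + (910240,46151)
→ (3287049, 166660).  Check: 3287049²=10804691128401, 389·166660²=10804691128400, difference 1.
(3287049+166660√389)^2 = 21609382256801 + 1095639172680√389
(3287049+166660√389)^3 = 142062196675667653449 + 7202839293837075980√389
(3287049+166660√389)^4 = 933930803041091759821507201 + 47352171395934637886793360√389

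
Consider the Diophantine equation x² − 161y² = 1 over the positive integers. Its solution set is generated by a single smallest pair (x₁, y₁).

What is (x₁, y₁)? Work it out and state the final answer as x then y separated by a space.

√161 = [12; 1,2,4,1,2,1,4,2,1,24, …], period ℓ=10 (even) → k=9
a_0=12:  p_0=12·1+0=12,  q_0=12·0+1=1
…
a_4=1:  p_4=1·165+38=203,  q_4=1·13+3=16
…
a_8=2:  p_8=2·3667+774=8108,  q_8=2·289+61=639
a_9=1:  p_9=1·8108+3667=11775,  q_9=1·639+289=928
(x₁, y₁) = (11775, 928);  11775² − 161·928² = 1 ✓

11775 928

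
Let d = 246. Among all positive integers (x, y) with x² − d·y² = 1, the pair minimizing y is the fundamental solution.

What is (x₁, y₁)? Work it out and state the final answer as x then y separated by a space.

√246 = [15; 1,2,5,1,14,1,5,2,1,30, …], period ℓ=10 (even) → k=9
step 0: (15, 1)  from 15·(1,0) + (0,1)
…
step 4: (298, 19)  from 1·(251,16) + (47,3)
…
step 8: (60777, 3875)  from 2·(28028,1787) + (4721,301)
step 9: (88805, 5662)  from 1·(60777,3875) + (28028,1787)
→ (88805, 5662).  Check: 88805²=7886328025, 246·5662²=7886328024, difference 1.

88805 5662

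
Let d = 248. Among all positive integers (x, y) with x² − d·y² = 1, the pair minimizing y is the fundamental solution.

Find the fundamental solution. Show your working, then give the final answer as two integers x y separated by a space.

63 4

√248 → a₀=15, period (1,2,1,30); ℓ=4 even so k=3
step 0: (15, 1)  from 15·(1,0) + (0,1)
step 1: (16, 1)  from 1·(15,1) + (1,0)
step 2: (47, 3)  from 2·(16,1) + (15,1)
step 3: (63, 4)  from 1·(47,3) + (16,1)
→ (63, 4).  Check: 63²=3969, 248·4²=3968, difference 1.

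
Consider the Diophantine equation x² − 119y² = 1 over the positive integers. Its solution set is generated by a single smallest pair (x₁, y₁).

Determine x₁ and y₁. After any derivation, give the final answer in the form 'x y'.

√119 = [10; 1,9,1,20, …], period ℓ=4 (even) → k=3
k=0  a_k=10  p_k/q_k = 10/1
k=1  a_k=1  p_k/q_k = 11/1
k=2  a_k=9  p_k/q_k = 109/10
k=3  a_k=1  p_k/q_k = 120/11
(x₁, y₁) = (120, 11);  120² − 119·11² = 1 ✓

120 11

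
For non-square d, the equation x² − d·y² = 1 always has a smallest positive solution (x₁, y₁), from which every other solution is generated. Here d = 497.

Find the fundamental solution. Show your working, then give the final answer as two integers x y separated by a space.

1201887 53912

d=497: √d = [22; 3,2,2,5,6,5,2,2,3,44] (ℓ=10, even), read p_9/q_9
a_0=22:  p_0=22·1+0=22,  q_0=22·0+1=1
…
a_2=2:  p_2=2·67+22=156,  q_2=2·3+1=7
…
a_8=2:  p_8=2·143637+65476=352750,  q_8=2·6443+2937=15823
a_9=3:  p_9=3·352750+143637=1201887,  q_9=3·15823+6443=53912
→ (1201887, 53912).  Check: 1201887²=1444532360769, 497·53912²=1444532360768, difference 1.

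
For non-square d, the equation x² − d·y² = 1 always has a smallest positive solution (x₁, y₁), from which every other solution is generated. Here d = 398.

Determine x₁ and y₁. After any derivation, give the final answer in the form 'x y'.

√398 → a₀=19, period (1,18,1,38); ℓ=4 even so k=3
i=0: a=19 ⇒ p=19, q=1
…
i=2: a=18 ⇒ p=379, q=19
i=3: a=1 ⇒ p=399, q=20
(x₁, y₁) = (399, 20);  399² − 398·20² = 1 ✓

399 20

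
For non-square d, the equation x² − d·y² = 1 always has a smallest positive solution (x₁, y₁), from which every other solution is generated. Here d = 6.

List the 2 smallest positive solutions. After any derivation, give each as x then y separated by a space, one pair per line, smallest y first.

[2; 2,4] for √6; ℓ=2 ⇒ convergent index 1
a_0=2:  p_0=2·1+0=2,  q_0=2·0+1=1
a_1=2:  p_1=2·2+1=5,  q_1=2·1+0=2
(x₁, y₁) = (5, 2);  5² − 6·2² = 1 ✓
k=2:  x_2 = 5·5+6·2·2 = 49,  y_2 = 5·2+2·5 = 20

5 2
49 20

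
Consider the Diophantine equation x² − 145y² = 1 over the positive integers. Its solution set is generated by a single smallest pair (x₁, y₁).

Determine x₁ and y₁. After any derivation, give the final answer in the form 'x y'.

289 24

[12; 24] for √145; ℓ=1 ⇒ convergent index 1
step 0: (12, 1)  from 12·(1,0) + (0,1)
step 1: (289, 24)  from 24·(12,1) + (1,0)
fundamental: x₁=289, y₁=24  (since 83521 − 145·576 = 1)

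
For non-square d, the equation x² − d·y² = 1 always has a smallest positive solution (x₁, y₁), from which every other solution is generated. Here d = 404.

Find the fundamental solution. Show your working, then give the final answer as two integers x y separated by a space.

201 10

[20; 10,40] for √404; ℓ=2 ⇒ convergent index 1
k=0  a_k=20  p_k/q_k = 20/1
k=1  a_k=10  p_k/q_k = 201/10
→ (201, 10).  Check: 201²=40401, 404·10²=40400, difference 1.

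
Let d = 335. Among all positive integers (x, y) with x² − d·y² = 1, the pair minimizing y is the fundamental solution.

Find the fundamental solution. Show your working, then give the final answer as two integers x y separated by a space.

d=335: √d = [18; 3,3,3,36] (ℓ=4, even), read p_3/q_3
i=0: a=18 ⇒ p=18, q=1
…
i=2: a=3 ⇒ p=183, q=10
i=3: a=3 ⇒ p=604, q=33
(x₁, y₁) = (604, 33);  604² − 335·33² = 1 ✓

604 33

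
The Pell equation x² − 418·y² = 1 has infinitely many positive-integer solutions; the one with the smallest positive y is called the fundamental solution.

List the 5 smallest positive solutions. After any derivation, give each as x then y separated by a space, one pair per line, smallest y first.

d=418: √d = [20; 2,4,20,4,2,40] (ℓ=6, even), read p_5/q_5
step 0: (20, 1)  from 20·(1,0) + (0,1)
step 1: (41, 2)  from 2·(20,1) + (1,0)
step 2: (184, 9)  from 4·(41,2) + (20,1)
…
step 4: (15068, 737)  from 4·(3721,182) + (184,9)
step 5: (33857, 1656)  from 2·(15068,737) + (3721,182)
fundamental: x₁=33857, y₁=1656  (since 1146296449 − 418·2742336 = 1)
n=2: (33857,1656)∘(33857,1656) = (33857·33857+418·1656·1656, 33857·1656+1656·33857) = (2292592897,112134384)
n=3: (2292592897,112134384)∘(33857,1656) = (33857·2292592897+418·1656·112134384, 33857·112134384+1656·2292592897) = (155240635393601,7593067676520)
n=4: (155240635393601,7593067676520)∘(33857,1656) = (33857·155240635393601+418·1656·7593067676520, 33857·7593067676520+1656·155240635393601) = (10511964382749705217,514156984535740896)
n=5: (10511964382749705217,514156984535740896)∘(33857,1656) = (33857·10511964382749705217+418·1656·514156984535740896, 33857·514156984535740896+1656·10511964382749705217) = (711807156058272903670337,34815626043260091355224)

33857 1656
2292592897 112134384
155240635393601 7593067676520
10511964382749705217 514156984535740896
711807156058272903670337 34815626043260091355224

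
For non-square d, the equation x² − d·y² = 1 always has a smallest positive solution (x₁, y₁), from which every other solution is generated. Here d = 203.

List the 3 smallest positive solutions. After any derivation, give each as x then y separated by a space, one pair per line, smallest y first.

√203 = [14; 4,28, …], period ℓ=2 (even) → k=1
i=0: a=14 ⇒ p=14, q=1
i=1: a=4 ⇒ p=57, q=4
fundamental: x₁=57, y₁=4  (since 3249 − 203·16 = 1)
(x_2, y_2) = (57·57 + 203·4·4, 57·4 + 4·57) = (6497, 456)
(x_3, y_3) = (57·6497 + 203·4·456, 57·456 + 4·6497) = (740601, 51980)

57 4
6497 456
740601 51980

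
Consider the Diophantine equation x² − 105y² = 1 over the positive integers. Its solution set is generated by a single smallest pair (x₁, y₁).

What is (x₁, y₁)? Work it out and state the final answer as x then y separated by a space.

√105 → a₀=10, period (4,20); ℓ=2 even so k=1
k=0  a_k=10  p_k/q_k = 10/1
k=1  a_k=4  p_k/q_k = 41/4
fundamental: x₁=41, y₁=4  (since 1681 − 105·16 = 1)

41 4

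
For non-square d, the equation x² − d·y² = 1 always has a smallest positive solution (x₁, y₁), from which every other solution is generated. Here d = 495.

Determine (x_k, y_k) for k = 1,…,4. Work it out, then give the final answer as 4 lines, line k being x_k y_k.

89 4
15841 712
2819609 126732
501874561 22557584

d=495: √d = [22; 4,44] (ℓ=2, even), read p_1/q_1
k=0  a_k=22  p_k/q_k = 22/1
k=1  a_k=4  p_k/q_k = 89/4
(x₁, y₁) = (89, 4);  89² − 495·4² = 1 ✓
n=2: (89,4)∘(89,4) = (89·89+495·4·4, 89·4+4·89) = (15841,712)
n=3: (15841,712)∘(89,4) = (89·15841+495·4·712, 89·712+4·15841) = (2819609,126732)
n=4: (2819609,126732)∘(89,4) = (89·2819609+495·4·126732, 89·126732+4·2819609) = (501874561,22557584)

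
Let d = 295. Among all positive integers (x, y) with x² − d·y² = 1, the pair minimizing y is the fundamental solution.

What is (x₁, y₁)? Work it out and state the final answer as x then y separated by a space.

2024999 117900

d=295: √d = [17; 5,1,2,3,2,6,2,3,2,1,5,34] (ℓ=12, even), read p_11/q_11
k=0  a_k=17  p_k/q_k = 17/1
…
k=2  a_k=1  p_k/q_k = 103/6
k=3  a_k=2  p_k/q_k = 292/17
…
k=7  a_k=2  p_k/q_k = 31208/1817
k=8  a_k=3  p_k/q_k = 108103/6294
k=9  a_k=2  p_k/q_k = 247414/14405
k=10  a_k=1  p_k/q_k = 355517/20699
k=11  a_k=5  p_k/q_k = 2024999/117900
fundamental: x₁=2024999, y₁=117900  (since 4100620950001 − 295·13900410000 = 1)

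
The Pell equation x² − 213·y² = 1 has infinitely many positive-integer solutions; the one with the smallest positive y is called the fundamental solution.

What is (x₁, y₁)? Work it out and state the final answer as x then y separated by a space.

194399 13320

√213 = [14; 1,1,2,6,1,8,1,6,2,1,1,28, …], period ℓ=12 (even) → k=11
k=0  a_k=14  p_k/q_k = 14/1
k=1  a_k=1  p_k/q_k = 15/1
…
k=3  a_k=2  p_k/q_k = 73/5
k=4  a_k=6  p_k/q_k = 467/32
k=5  a_k=1  p_k/q_k = 540/37
…
k=7  a_k=1  p_k/q_k = 5327/365
k=8  a_k=6  p_k/q_k = 36749/2518
k=9  a_k=2  p_k/q_k = 78825/5401
k=10  a_k=1  p_k/q_k = 115574/7919
k=11  a_k=1  p_k/q_k = 194399/13320
→ (194399, 13320).  Check: 194399²=37790971201, 213·13320²=37790971200, difference 1.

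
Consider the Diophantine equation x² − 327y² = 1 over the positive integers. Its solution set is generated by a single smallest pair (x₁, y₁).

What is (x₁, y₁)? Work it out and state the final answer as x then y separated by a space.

√327 → a₀=18, period (12,36); ℓ=2 even so k=1
step 0: (18, 1)  from 18·(1,0) + (0,1)
step 1: (217, 12)  from 12·(18,1) + (1,0)
(x₁, y₁) = (217, 12);  217² − 327·12² = 1 ✓

217 12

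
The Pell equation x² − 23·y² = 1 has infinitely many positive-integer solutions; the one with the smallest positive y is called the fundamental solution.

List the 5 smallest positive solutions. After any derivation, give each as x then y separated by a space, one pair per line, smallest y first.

24 5
1151 240
55224 11515
2649601 552480
127125624 26507525

√23 → a₀=4, period (1,3,1,8); ℓ=4 even so k=3
a_0=4:  p_0=4·1+0=4,  q_0=4·0+1=1
a_1=1:  p_1=1·4+1=5,  q_1=1·1+0=1
a_2=3:  p_2=3·5+4=19,  q_2=3·1+1=4
a_3=1:  p_3=1·19+5=24,  q_3=1·4+1=5
→ (24, 5).  Check: 24²=576, 23·5²=575, difference 1.
(24+5√23)^2 = 1151 + 240√23
(24+5√23)^3 = 55224 + 11515√23
(24+5√23)^4 = 2649601 + 552480√23
(24+5√23)^5 = 127125624 + 26507525√23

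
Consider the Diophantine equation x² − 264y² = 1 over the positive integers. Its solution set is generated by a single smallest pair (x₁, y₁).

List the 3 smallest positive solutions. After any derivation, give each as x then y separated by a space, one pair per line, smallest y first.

65 4
8449 520
1098305 67596

√264 = [16; 4,32, …], period ℓ=2 (even) → k=1
k=0  a_k=16  p_k/q_k = 16/1
k=1  a_k=4  p_k/q_k = 65/4
→ (65, 4).  Check: 65²=4225, 264·4²=4224, difference 1.
k=2:  x_2 = 65·65+264·4·4 = 8449,  y_2 = 65·4+4·65 = 520
k=3:  x_3 = 65·8449+264·4·520 = 1098305,  y_3 = 65·520+4·8449 = 67596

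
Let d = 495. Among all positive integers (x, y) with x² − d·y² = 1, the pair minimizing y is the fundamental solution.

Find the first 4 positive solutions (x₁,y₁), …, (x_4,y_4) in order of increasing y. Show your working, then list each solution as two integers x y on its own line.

89 4
15841 712
2819609 126732
501874561 22557584

[22; 4,44] for √495; ℓ=2 ⇒ convergent index 1
step 0: (22, 1)  from 22·(1,0) + (0,1)
step 1: (89, 4)  from 4·(22,1) + (1,0)
(x₁, y₁) = (89, 4);  89² − 495·4² = 1 ✓
n=2: (89,4)∘(89,4) = (89·89+495·4·4, 89·4+4·89) = (15841,712)
n=3: (15841,712)∘(89,4) = (89·15841+495·4·712, 89·712+4·15841) = (2819609,126732)
n=4: (2819609,126732)∘(89,4) = (89·2819609+495·4·126732, 89·126732+4·2819609) = (501874561,22557584)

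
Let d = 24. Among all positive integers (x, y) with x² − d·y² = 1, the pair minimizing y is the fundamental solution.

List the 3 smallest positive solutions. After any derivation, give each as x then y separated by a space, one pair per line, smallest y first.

[4; 1,8] for √24; ℓ=2 ⇒ convergent index 1
k=0  a_k=4  p_k/q_k = 4/1
k=1  a_k=1  p_k/q_k = 5/1
fundamental: x₁=5, y₁=1  (since 25 − 24·1 = 1)
(x_2, y_2) = (5·5 + 24·1·1, 5·1 + 1·5) = (49, 10)
(x_3, y_3) = (5·49 + 24·1·10, 5·10 + 1·49) = (485, 99)

5 1
49 10
485 99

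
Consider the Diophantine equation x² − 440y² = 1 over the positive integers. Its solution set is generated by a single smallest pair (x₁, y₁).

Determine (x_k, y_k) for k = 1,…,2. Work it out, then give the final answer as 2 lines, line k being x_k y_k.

[20; 1,40] for √440; ℓ=2 ⇒ convergent index 1
a_0=20:  p_0=20·1+0=20,  q_0=20·0+1=1
a_1=1:  p_1=1·20+1=21,  q_1=1·1+0=1
fundamental: x₁=21, y₁=1  (since 441 − 440·1 = 1)
n=2: (21,1)∘(21,1) = (21·21+440·1·1, 21·1+1·21) = (881,42)

21 1
881 42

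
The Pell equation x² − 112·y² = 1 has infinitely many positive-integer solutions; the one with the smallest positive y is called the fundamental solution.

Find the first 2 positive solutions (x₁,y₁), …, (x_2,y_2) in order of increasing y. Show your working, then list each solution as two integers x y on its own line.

127 12
32257 3048

[10; 1,1,2,1,1,20] for √112; ℓ=6 ⇒ convergent index 5
step 0: (10, 1)  from 10·(1,0) + (0,1)
step 1: (11, 1)  from 1·(10,1) + (1,0)
step 2: (21, 2)  from 1·(11,1) + (10,1)
…
step 4: (74, 7)  from 1·(53,5) + (21,2)
step 5: (127, 12)  from 1·(74,7) + (53,5)
→ (127, 12).  Check: 127²=16129, 112·12²=16128, difference 1.
(127+12√112)^2 = 32257 + 3048√112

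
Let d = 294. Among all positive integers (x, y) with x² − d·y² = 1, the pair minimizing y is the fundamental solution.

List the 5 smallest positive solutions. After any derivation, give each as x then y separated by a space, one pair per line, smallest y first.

4801 280
46099201 2688560
442644523201 25815552840
4250272665676801 247880935681120
40811117693184120001 2380152718594561400

√294 = [17; 6,1,4,1,6,34, …], period ℓ=6 (even) → k=5
i=0: a=17 ⇒ p=17, q=1
i=1: a=6 ⇒ p=103, q=6
i=2: a=1 ⇒ p=120, q=7
i=3: a=4 ⇒ p=583, q=34
i=4: a=1 ⇒ p=703, q=41
i=5: a=6 ⇒ p=4801, q=280
fundamental: x₁=4801, y₁=280  (since 23049601 − 294·78400 = 1)
(x_2, y_2) = (4801·4801 + 294·280·280, 4801·280 + 280·4801) = (46099201, 2688560)
(x_3, y_3) = (4801·46099201 + 294·280·2688560, 4801·2688560 + 280·46099201) = (442644523201, 25815552840)
(x_4, y_4) = (4801·442644523201 + 294·280·25815552840, 4801·25815552840 + 280·442644523201) = (4250272665676801, 247880935681120)
(x_5, y_5) = (4801·4250272665676801 + 294·280·247880935681120, 4801·247880935681120 + 280·4250272665676801) = (40811117693184120001, 2380152718594561400)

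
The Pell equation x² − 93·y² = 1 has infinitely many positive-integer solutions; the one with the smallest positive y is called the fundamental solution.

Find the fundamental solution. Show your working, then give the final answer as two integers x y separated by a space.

√93 → a₀=9, period (1,1,1,4,6,4,1,1,1,18); ℓ=10 even so k=9
i=0: a=9 ⇒ p=9, q=1
i=1: a=1 ⇒ p=10, q=1
…
i=4: a=4 ⇒ p=135, q=14
…
i=8: a=1 ⇒ p=7821, q=811
i=9: a=1 ⇒ p=12151, q=1260
(x₁, y₁) = (12151, 1260);  12151² − 93·1260² = 1 ✓

12151 1260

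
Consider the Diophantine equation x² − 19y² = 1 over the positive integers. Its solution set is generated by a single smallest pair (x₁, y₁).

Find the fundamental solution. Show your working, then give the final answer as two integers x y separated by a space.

170 39

√19 = [4; 2,1,3,1,2,8, …], period ℓ=6 (even) → k=5
step 0: (4, 1)  from 4·(1,0) + (0,1)
…
step 2: (13, 3)  from 1·(9,2) + (4,1)
step 3: (48, 11)  from 3·(13,3) + (9,2)
step 4: (61, 14)  from 1·(48,11) + (13,3)
step 5: (170, 39)  from 2·(61,14) + (48,11)
(x₁, y₁) = (170, 39);  170² − 19·39² = 1 ✓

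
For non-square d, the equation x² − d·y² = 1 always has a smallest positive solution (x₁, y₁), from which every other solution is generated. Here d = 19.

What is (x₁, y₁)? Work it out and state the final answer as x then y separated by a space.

√19 = [4; 2,1,3,1,2,8, …], period ℓ=6 (even) → k=5
k=0  a_k=4  p_k/q_k = 4/1
k=1  a_k=2  p_k/q_k = 9/2
…
k=4  a_k=1  p_k/q_k = 61/14
k=5  a_k=2  p_k/q_k = 170/39
(x₁, y₁) = (170, 39);  170² − 19·39² = 1 ✓

170 39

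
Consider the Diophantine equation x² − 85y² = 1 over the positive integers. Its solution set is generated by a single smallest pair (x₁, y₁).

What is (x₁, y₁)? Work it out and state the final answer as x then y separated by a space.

[9; 4,1,1,4,18] for √85; ℓ=5 ⇒ convergent index 9
i=0: a=9 ⇒ p=9, q=1
…
i=2: a=1 ⇒ p=46, q=5
…
i=4: a=4 ⇒ p=378, q=41
i=5: a=18 ⇒ p=6887, q=747
…
i=8: a=1 ⇒ p=62739, q=6805
i=9: a=4 ⇒ p=285769, q=30996
(x₁, y₁) = (285769, 30996);  285769² − 85·30996² = 1 ✓

285769 30996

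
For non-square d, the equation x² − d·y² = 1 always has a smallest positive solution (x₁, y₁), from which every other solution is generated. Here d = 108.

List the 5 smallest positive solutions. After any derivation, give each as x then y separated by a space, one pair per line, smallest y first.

1351 130
3650401 351260
9863382151 949104390
26650854921601 2564479710520
72010600134783751 6929223228720650

[10; 2,1,1,4,1,1,2,20] for √108; ℓ=8 ⇒ convergent index 7
a_0=10:  p_0=10·1+0=10,  q_0=10·0+1=1
a_1=2:  p_1=2·10+1=21,  q_1=2·1+0=2
a_2=1:  p_2=1·21+10=31,  q_2=1·2+1=3
a_3=1:  p_3=1·31+21=52,  q_3=1·3+2=5
a_4=4:  p_4=4·52+31=239,  q_4=4·5+3=23
…
a_6=1:  p_6=1·291+239=530,  q_6=1·28+23=51
a_7=2:  p_7=2·530+291=1351,  q_7=2·51+28=130
(x₁, y₁) = (1351, 130);  1351² − 108·130² = 1 ✓
(1351+130√108)^2 = 3650401 + 351260√108
(1351+130√108)^3 = 9863382151 + 949104390√108
(1351+130√108)^4 = 26650854921601 + 2564479710520√108
(1351+130√108)^5 = 72010600134783751 + 6929223228720650√108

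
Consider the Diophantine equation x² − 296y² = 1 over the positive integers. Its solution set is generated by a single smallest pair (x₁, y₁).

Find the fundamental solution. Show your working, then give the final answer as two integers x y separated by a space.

3699 215

√296 → a₀=17, period (4,1,7,1,4,34); ℓ=6 even so k=5
k=0  a_k=17  p_k/q_k = 17/1
k=1  a_k=4  p_k/q_k = 69/4
k=2  a_k=1  p_k/q_k = 86/5
k=3  a_k=7  p_k/q_k = 671/39
k=4  a_k=1  p_k/q_k = 757/44
k=5  a_k=4  p_k/q_k = 3699/215
(x₁, y₁) = (3699, 215);  3699² − 296·215² = 1 ✓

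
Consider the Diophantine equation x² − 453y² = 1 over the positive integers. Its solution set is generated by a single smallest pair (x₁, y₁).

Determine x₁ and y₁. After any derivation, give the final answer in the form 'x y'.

d=453: √d = [21; 3,1,1,10,14,10,1,1,3,42] (ℓ=10, even), read p_9/q_9
step 0: (21, 1)  from 21·(1,0) + (0,1)
…
step 2: (85, 4)  from 1·(64,3) + (21,1)
step 3: (149, 7)  from 1·(85,4) + (64,3)
…
step 8: (469329, 22051)  from 1·(245764,11547) + (223565,10504)
step 9: (1653751, 77700)  from 3·(469329,22051) + (245764,11547)
fundamental: x₁=1653751, y₁=77700  (since 2734892370001 − 453·6037290000 = 1)

1653751 77700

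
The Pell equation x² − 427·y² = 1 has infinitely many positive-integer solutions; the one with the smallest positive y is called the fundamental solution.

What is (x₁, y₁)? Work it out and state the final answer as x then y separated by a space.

[20; 1,1,1,40] for √427; ℓ=4 ⇒ convergent index 3
a_0=20:  p_0=20·1+0=20,  q_0=20·0+1=1
a_1=1:  p_1=1·20+1=21,  q_1=1·1+0=1
a_2=1:  p_2=1·21+20=41,  q_2=1·1+1=2
a_3=1:  p_3=1·41+21=62,  q_3=1·2+1=3
fundamental: x₁=62, y₁=3  (since 3844 − 427·9 = 1)

62 3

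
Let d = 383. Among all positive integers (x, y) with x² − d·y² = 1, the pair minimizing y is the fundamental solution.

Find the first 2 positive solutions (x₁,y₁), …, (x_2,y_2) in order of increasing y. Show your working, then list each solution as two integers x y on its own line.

18768 959
704475647 35997024

[19; 1,1,3,19,3,1,1,38] for √383; ℓ=8 ⇒ convergent index 7
step 0: (19, 1)  from 19·(1,0) + (0,1)
…
step 3: (137, 7)  from 3·(39,2) + (20,1)
…
step 6: (10705, 547)  from 1·(8063,412) + (2642,135)
step 7: (18768, 959)  from 1·(10705,547) + (8063,412)
(x₁, y₁) = (18768, 959);  18768² − 383·959² = 1 ✓
n=2: (18768,959)∘(18768,959) = (18768·18768+383·959·959, 18768·959+959·18768) = (704475647,35997024)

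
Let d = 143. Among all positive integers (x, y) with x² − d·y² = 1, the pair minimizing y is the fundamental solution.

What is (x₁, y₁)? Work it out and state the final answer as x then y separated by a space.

√143 → a₀=11, period (1,22); ℓ=2 even so k=1
a_0=11:  p_0=11·1+0=11,  q_0=11·0+1=1
a_1=1:  p_1=1·11+1=12,  q_1=1·1+0=1
fundamental: x₁=12, y₁=1  (since 144 − 143·1 = 1)

12 1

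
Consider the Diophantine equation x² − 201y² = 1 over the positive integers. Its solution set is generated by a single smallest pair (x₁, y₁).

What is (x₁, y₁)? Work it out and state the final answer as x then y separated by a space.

515095 36332

d=201: √d = [14; 5,1,1,1,2,…,1,5,28] (ℓ=14, even), read p_13/q_13
a_0=14:  p_0=14·1+0=14,  q_0=14·0+1=1
…
a_2=1:  p_2=1·71+14=85,  q_2=1·5+1=6
…
a_4=1:  p_4=1·156+85=241,  q_4=1·11+6=17
…
a_7=8:  p_7=8·879+638=7670,  q_7=8·62+45=541
a_8=1:  p_8=1·7670+879=8549,  q_8=1·541+62=603
…
a_10=1:  p_10=1·24768+8549=33317,  q_10=1·1747+603=2350
…
a_12=1:  p_12=1·58085+33317=91402,  q_12=1·4097+2350=6447
a_13=5:  p_13=5·91402+58085=515095,  q_13=5·6447+4097=36332
→ (515095, 36332).  Check: 515095²=265322859025, 201·36332²=265322859024, difference 1.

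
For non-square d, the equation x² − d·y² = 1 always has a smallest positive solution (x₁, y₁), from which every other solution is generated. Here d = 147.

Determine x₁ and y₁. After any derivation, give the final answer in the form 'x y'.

97 8

√147 = [12; 8,24, …], period ℓ=2 (even) → k=1
i=0: a=12 ⇒ p=12, q=1
i=1: a=8 ⇒ p=97, q=8
→ (97, 8).  Check: 97²=9409, 147·8²=9408, difference 1.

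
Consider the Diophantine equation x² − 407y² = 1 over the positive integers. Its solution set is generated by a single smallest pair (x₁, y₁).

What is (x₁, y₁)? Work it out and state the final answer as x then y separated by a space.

√407 → a₀=20, period (5,1,2,1,5,40); ℓ=6 even so k=5
k=0  a_k=20  p_k/q_k = 20/1
…
k=3  a_k=2  p_k/q_k = 343/17
k=4  a_k=1  p_k/q_k = 464/23
k=5  a_k=5  p_k/q_k = 2663/132
fundamental: x₁=2663, y₁=132  (since 7091569 − 407·17424 = 1)

2663 132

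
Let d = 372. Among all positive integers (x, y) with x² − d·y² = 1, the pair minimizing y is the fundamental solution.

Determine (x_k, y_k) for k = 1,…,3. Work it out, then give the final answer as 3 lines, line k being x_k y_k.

[19; 3,2,12,2,3,38] for √372; ℓ=6 ⇒ convergent index 5
k=0  a_k=19  p_k/q_k = 19/1
…
k=2  a_k=2  p_k/q_k = 135/7
…
k=4  a_k=2  p_k/q_k = 3491/181
k=5  a_k=3  p_k/q_k = 12151/630
fundamental: x₁=12151, y₁=630  (since 147646801 − 372·396900 = 1)
(x_2, y_2) = (12151·12151 + 372·630·630, 12151·630 + 630·12151) = (295293601, 15310260)
(x_3, y_3) = (12151·295293601 + 372·630·15310260, 12151·15310260 + 630·295293601) = (7176225079351, 372069937890)

12151 630
295293601 15310260
7176225079351 372069937890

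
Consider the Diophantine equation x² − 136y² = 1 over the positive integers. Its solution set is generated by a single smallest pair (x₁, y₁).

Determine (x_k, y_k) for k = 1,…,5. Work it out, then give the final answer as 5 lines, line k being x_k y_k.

√136 = [11; 1,1,1,22, …], period ℓ=4 (even) → k=3
a_0=11:  p_0=11·1+0=11,  q_0=11·0+1=1
…
a_2=1:  p_2=1·12+11=23,  q_2=1·1+1=2
a_3=1:  p_3=1·23+12=35,  q_3=1·2+1=3
(x₁, y₁) = (35, 3);  35² − 136·3² = 1 ✓
(35+3√136)^2 = 2449 + 210√136
(35+3√136)^3 = 171395 + 14697√136
(35+3√136)^4 = 11995201 + 1028580√136
(35+3√136)^5 = 839492675 + 71985903√136

35 3
2449 210
171395 14697
11995201 1028580
839492675 71985903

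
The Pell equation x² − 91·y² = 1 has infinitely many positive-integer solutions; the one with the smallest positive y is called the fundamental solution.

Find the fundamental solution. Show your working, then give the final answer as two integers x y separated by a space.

√91 → a₀=9, period (1,1,5,1,5,1,1,18); ℓ=8 even so k=7
i=0: a=9 ⇒ p=9, q=1
…
i=2: a=1 ⇒ p=19, q=2
i=3: a=5 ⇒ p=105, q=11
i=4: a=1 ⇒ p=124, q=13
…
i=6: a=1 ⇒ p=849, q=89
i=7: a=1 ⇒ p=1574, q=165
fundamental: x₁=1574, y₁=165  (since 2477476 − 91·27225 = 1)

1574 165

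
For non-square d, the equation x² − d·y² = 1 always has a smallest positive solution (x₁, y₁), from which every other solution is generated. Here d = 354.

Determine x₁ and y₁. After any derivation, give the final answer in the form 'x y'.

√354 = [18; 1,4,2,2,18,2,2,4,1,36, …], period ℓ=10 (even) → k=9
a_0=18:  p_0=18·1+0=18,  q_0=18·0+1=1
a_1=1:  p_1=1·18+1=19,  q_1=1·1+0=1
…
a_3=2:  p_3=2·94+19=207,  q_3=2·5+1=11
a_4=2:  p_4=2·207+94=508,  q_4=2·11+5=27
…
a_6=2:  p_6=2·9351+508=19210,  q_6=2·497+27=1021
…
a_8=4:  p_8=4·47771+19210=210294,  q_8=4·2539+1021=11177
a_9=1:  p_9=1·210294+47771=258065,  q_9=1·11177+2539=13716
fundamental: x₁=258065, y₁=13716  (since 66597544225 − 354·188128656 = 1)

258065 13716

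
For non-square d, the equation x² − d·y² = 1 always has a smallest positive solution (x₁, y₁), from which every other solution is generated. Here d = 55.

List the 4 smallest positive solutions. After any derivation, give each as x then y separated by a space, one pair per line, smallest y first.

89 12
15841 2136
2819609 380196
501874561 67672752

[7; 2,2,2,14] for √55; ℓ=4 ⇒ convergent index 3
step 0: (7, 1)  from 7·(1,0) + (0,1)
…
step 2: (37, 5)  from 2·(15,2) + (7,1)
step 3: (89, 12)  from 2·(37,5) + (15,2)
(x₁, y₁) = (89, 12);  89² − 55·12² = 1 ✓
k=2:  x_2 = 89·89+55·12·12 = 15841,  y_2 = 89·12+12·89 = 2136
k=3:  x_3 = 89·15841+55·12·2136 = 2819609,  y_3 = 89·2136+12·15841 = 380196
k=4:  x_4 = 89·2819609+55·12·380196 = 501874561,  y_4 = 89·380196+12·2819609 = 67672752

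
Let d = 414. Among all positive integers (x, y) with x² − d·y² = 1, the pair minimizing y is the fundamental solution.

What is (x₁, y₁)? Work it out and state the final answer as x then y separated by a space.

24335 1196

√414 = [20; 2,1,7,2,7,1,2,40, …], period ℓ=8 (even) → k=7
k=0  a_k=20  p_k/q_k = 20/1
k=1  a_k=2  p_k/q_k = 41/2
k=2  a_k=1  p_k/q_k = 61/3
…
k=4  a_k=2  p_k/q_k = 997/49
k=5  a_k=7  p_k/q_k = 7447/366
k=6  a_k=1  p_k/q_k = 8444/415
k=7  a_k=2  p_k/q_k = 24335/1196
(x₁, y₁) = (24335, 1196);  24335² − 414·1196² = 1 ✓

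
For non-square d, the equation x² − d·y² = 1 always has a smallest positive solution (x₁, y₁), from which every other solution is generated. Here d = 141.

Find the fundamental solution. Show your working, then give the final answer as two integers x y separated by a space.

√141 = [11; 1,6,1,22, …], period ℓ=4 (even) → k=3
step 0: (11, 1)  from 11·(1,0) + (0,1)
step 1: (12, 1)  from 1·(11,1) + (1,0)
step 2: (83, 7)  from 6·(12,1) + (11,1)
step 3: (95, 8)  from 1·(83,7) + (12,1)
(x₁, y₁) = (95, 8);  95² − 141·8² = 1 ✓

95 8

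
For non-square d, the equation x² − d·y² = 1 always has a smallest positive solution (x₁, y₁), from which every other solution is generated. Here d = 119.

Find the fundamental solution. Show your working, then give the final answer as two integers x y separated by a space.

120 11

√119 → a₀=10, period (1,9,1,20); ℓ=4 even so k=3
a_0=10:  p_0=10·1+0=10,  q_0=10·0+1=1
a_1=1:  p_1=1·10+1=11,  q_1=1·1+0=1
a_2=9:  p_2=9·11+10=109,  q_2=9·1+1=10
a_3=1:  p_3=1·109+11=120,  q_3=1·10+1=11
→ (120, 11).  Check: 120²=14400, 119·11²=14399, difference 1.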